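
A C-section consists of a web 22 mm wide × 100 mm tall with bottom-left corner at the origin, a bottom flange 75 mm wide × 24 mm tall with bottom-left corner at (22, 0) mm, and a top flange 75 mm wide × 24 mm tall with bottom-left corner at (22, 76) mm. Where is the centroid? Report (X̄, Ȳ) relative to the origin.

X̄ = 41.10 mm, Ȳ = 50.00 mm

web: A = 22 × 100 = 2200.00, centroid at (11.00, 50.00).
bottom flange: A = 75 × 24 = 1800.00, centroid at (59.50, 12.00).
top flange: A = 75 × 24 = 1800.00, centroid at (59.50, 88.00).
ΣA = 5800.00 mm²
ΣAX̄ = (2200.00)(11.00) + (1800.00)(59.50) + (1800.00)(59.50) = 238400.00 mm³
ΣAȲ = (2200.00)(50.00) + (1800.00)(12.00) + (1800.00)(88.00) = 290000.00 mm³
X̄ = 238400.00 / 5800.00 = 41.10 mm
Ȳ = 290000.00 / 5800.00 = 50.00 mm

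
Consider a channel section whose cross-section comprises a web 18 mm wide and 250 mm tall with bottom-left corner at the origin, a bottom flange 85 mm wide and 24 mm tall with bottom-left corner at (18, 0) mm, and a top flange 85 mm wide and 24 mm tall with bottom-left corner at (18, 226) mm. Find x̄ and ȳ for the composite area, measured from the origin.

web: A = 18 × 250 = 4500.00, centroid at (9.00, 125.00).
bottom flange: A = 85 × 24 = 2040.00, centroid at (60.50, 12.00).
top flange: A = 85 × 24 = 2040.00, centroid at (60.50, 238.00).
ΣA = 8580.00 mm², ΣAx̄ = 287340.00 mm³, ΣAȳ = 1072500.00 mm³.
x̄ = 287340.00/8580.00 = 33.49 mm; ȳ = 1072500.00/8580.00 = 125.00 mm.

x̄ = 33.49 mm, ȳ = 125.00 mm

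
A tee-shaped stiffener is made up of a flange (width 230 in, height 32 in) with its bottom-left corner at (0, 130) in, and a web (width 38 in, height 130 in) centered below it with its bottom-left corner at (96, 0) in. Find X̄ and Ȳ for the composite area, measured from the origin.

X̄ = 115.00 in, Ȳ = 113.47 in

web: A = 38 × 130 = 4940.00, centroid at (115.00, 65.00).
flange: A = 230 × 32 = 7360.00, centroid at (115.00, 146.00).
ΣA = 12300.00 in², ΣAX̄ = 1414500.00 in³, ΣAȲ = 1395660.00 in³.
X̄ = 1414500.00/12300.00 = 115.00 in; Ȳ = 1395660.00/12300.00 = 113.47 in.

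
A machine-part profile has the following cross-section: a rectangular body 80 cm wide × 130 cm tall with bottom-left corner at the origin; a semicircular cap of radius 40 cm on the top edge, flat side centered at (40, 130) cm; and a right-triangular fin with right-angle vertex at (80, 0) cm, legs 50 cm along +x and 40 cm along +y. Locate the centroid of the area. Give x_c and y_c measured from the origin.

x_c = 44.07 cm, y_c = 76.09 cm

rectangular body: A = 80 × 130 = 10400.00, centroid at (40.00, 65.00).
semicircular top: A = ½π·40² = 2513.27, centroid at (40.00, 146.98).
triangular fin: A = ½·50·40 = 1000.00, centroid at (96.67, 13.33).
ΣA = 13913.27 cm²
ΣAx_c = (10400.00)(40.00) + (2513.27)(40.00) + (1000.00)(96.67) = 613197.63 cm³
ΣAy_c = (10400.00)(65.00) + (2513.27)(146.98) + (1000.00)(13.33) = 1058725.64 cm³
x_c = 613197.63 / 13913.27 = 44.07 cm
y_c = 1058725.64 / 13913.27 = 76.09 cm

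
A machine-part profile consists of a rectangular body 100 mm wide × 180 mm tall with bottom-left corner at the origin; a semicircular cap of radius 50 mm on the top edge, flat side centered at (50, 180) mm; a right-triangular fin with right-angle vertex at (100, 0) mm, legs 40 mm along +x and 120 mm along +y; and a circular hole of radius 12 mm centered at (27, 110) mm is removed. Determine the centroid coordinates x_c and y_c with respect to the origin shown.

x_c = 56.80 mm, y_c = 102.89 mm

rectangular body: A = 100 × 180 = 18000.00, centroid at (50.00, 90.00).
semicircular top: A = ½π·50² = 3926.99, centroid at (50.00, 201.22).
triangular fin: A = ½·40·120 = 2400.00, centroid at (113.33, 40.00).
hole: A = −π·12² = -452.39, centroid at (27.00, 110.00).
ΣA = 23874.60 mm², ΣAx_c = 1356135.03 mm³, ΣAy_c = 2456428.85 mm³.
x_c = 1356135.03/23874.60 = 56.80 mm; y_c = 2456428.85/23874.60 = 102.89 mm.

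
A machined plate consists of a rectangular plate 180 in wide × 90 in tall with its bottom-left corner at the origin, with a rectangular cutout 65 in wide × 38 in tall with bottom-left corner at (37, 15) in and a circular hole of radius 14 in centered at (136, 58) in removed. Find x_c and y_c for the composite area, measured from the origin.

plate: A = 180 × 90 = 16200.00, centroid at (90.00, 45.00).
hole 1: A = −(65 × 38) = -2470.00, centroid at (69.50, 34.00).
hole 2: A = −π·14² = -615.75, centroid at (136.00, 58.00).
ΣA = 13114.25 in², ΣAx_c = 1202592.71 in³, ΣAy_c = 609306.37 in³.
x_c = 1202592.71/13114.25 = 91.70 in; y_c = 609306.37/13114.25 = 46.46 in.

x_c = 91.70 in, y_c = 46.46 in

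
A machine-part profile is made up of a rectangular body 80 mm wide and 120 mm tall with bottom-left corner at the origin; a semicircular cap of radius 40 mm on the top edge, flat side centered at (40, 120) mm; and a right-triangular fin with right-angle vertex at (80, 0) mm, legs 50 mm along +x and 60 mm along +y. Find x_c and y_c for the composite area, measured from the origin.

x_c = 46.24 mm, y_c = 69.80 mm

Part | A | x̄ᵢ | ȳᵢ | A·x̄ᵢ | A·ȳᵢ
rectangular body | 9600.00 | 40.00 | 60.00 | 384000.00 | 576000.00
semicircular top | 2513.27 | 40.00 | 136.98 | 100530.96 | 344259.56
triangular fin | 1500.00 | 96.67 | 20.00 | 145000.00 | 30000.00
Σ | 13613.27 |  |  | 629530.96 | 950259.56
x_c = 629530.96 / 13613.27 = 46.24 mm
y_c = 950259.56 / 13613.27 = 69.80 mm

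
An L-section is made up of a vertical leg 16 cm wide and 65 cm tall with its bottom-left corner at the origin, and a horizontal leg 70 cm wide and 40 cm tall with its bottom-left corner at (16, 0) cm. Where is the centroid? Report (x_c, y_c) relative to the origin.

x_c = 39.35 cm, y_c = 23.39 cm

vertical leg: A = 16 × 65 = 1040.00, centroid at (8.00, 32.50).
horizontal leg: A = 70 × 40 = 2800.00, centroid at (51.00, 20.00).
ΣA = 3840.00 cm², ΣAx_c = 151120.00 cm³, ΣAy_c = 89800.00 cm³.
x_c = 151120.00/3840.00 = 39.35 cm; y_c = 89800.00/3840.00 = 23.39 cm.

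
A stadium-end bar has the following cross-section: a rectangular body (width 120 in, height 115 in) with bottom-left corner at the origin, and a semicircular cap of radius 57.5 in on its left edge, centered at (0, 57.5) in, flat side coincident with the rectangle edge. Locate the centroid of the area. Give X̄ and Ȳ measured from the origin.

X̄ = 36.92 in, Ȳ = 57.50 in

Part | A | x̄ᵢ | ȳᵢ | A·x̄ᵢ | A·ȳᵢ
rectangular body | 13800.00 | 60.00 | 57.50 | 828000.00 | 793500.00
semicircular end | 5193.45 | -24.40 | 57.50 | -126739.58 | 298623.11
Σ | 18993.45 |  |  | 701260.42 | 1092123.11
X̄ = 701260.42 / 18993.45 = 36.92 in
Ȳ = 1092123.11 / 18993.45 = 57.50 in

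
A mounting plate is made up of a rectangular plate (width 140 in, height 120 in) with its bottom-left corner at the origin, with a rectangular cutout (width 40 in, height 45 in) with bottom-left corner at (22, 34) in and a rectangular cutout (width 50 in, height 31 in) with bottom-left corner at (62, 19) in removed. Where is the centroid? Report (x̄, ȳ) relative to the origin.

Part | A | x̄ᵢ | ȳᵢ | A·x̄ᵢ | A·ȳᵢ
plate | 16800.00 | 70.00 | 60.00 | 1176000.00 | 1008000.00
hole 1 | -1800.00 | 42.00 | 56.50 | -75600.00 | -101700.00
hole 2 | -1550.00 | 87.00 | 34.50 | -134850.00 | -53475.00
Σ | 13450.00 |  |  | 965550.00 | 852825.00
x̄ = 965550.00 / 13450.00 = 71.79 in
ȳ = 852825.00 / 13450.00 = 63.41 in

x̄ = 71.79 in, ȳ = 63.41 in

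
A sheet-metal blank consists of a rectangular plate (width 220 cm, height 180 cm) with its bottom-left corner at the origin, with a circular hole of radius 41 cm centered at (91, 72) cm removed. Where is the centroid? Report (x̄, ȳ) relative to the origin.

x̄ = 112.92 cm, ȳ = 92.77 cm

plate: A = 220 × 180 = 39600.00, centroid at (110.00, 90.00).
hole: A = −π·41² = -5281.02, centroid at (91.00, 72.00).
ΣA = 34318.98 cm², ΣAx̄ = 3875427.43 cm³, ΣAȳ = 3183766.76 cm³.
x̄ = 3875427.43/34318.98 = 112.92 cm; ȳ = 3183766.76/34318.98 = 92.77 cm.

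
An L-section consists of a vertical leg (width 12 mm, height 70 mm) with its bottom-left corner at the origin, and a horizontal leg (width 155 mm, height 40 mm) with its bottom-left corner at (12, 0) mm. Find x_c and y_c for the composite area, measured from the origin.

Part | A | x̄ᵢ | ȳᵢ | A·x̄ᵢ | A·ȳᵢ
vertical leg | 840.00 | 6.00 | 35.00 | 5040.00 | 29400.00
horizontal leg | 6200.00 | 89.50 | 20.00 | 554900.00 | 124000.00
Σ | 7040.00 |  |  | 559940.00 | 153400.00
x_c = 559940.00 / 7040.00 = 79.54 mm
y_c = 153400.00 / 7040.00 = 21.79 mm

x_c = 79.54 mm, y_c = 21.79 mm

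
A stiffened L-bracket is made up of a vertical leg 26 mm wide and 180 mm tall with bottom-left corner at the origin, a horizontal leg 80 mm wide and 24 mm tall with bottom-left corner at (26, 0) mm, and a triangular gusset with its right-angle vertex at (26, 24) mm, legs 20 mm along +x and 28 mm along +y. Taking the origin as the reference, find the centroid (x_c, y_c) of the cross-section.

x_c = 28.59 mm, y_c = 65.93 mm

vertical leg: A = 26 × 180 = 4680.00, centroid at (13.00, 90.00).
horizontal leg: A = 80 × 24 = 1920.00, centroid at (66.00, 12.00).
gusset: A = ½·20·28 = 280.00, centroid at (32.67, 33.33).
ΣA = 6880.00 mm², ΣAx_c = 196706.67 mm³, ΣAy_c = 453573.33 mm³.
x_c = 196706.67/6880.00 = 28.59 mm; y_c = 453573.33/6880.00 = 65.93 mm.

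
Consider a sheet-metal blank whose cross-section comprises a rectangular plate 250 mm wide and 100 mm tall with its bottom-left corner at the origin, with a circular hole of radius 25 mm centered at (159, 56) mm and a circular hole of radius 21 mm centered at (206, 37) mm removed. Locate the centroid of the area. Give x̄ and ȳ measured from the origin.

Part | A | x̄ᵢ | ȳᵢ | A·x̄ᵢ | A·ȳᵢ
plate | 25000.00 | 125.00 | 50.00 | 3125000.00 | 1250000.00
hole 1 | -1963.50 | 159.00 | 56.00 | -312195.77 | -109955.74
hole 2 | -1385.44 | 206.00 | 37.00 | -285401.13 | -51261.37
Σ | 21651.06 |  |  | 2527403.10 | 1088782.89
x̄ = 2527403.10 / 21651.06 = 116.73 mm
ȳ = 1088782.89 / 21651.06 = 50.29 mm

x̄ = 116.73 mm, ȳ = 50.29 mm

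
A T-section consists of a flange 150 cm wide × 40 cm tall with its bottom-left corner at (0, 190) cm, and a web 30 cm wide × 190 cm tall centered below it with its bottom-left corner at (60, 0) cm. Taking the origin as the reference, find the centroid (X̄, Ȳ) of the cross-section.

X̄ = 75.00 cm, Ȳ = 153.97 cm

web: A = 30 × 190 = 5700.00, centroid at (75.00, 95.00).
flange: A = 150 × 40 = 6000.00, centroid at (75.00, 210.00).
ΣA = 11700.00 cm², ΣAX̄ = 877500.00 cm³, ΣAȲ = 1801500.00 cm³.
X̄ = 877500.00/11700.00 = 75.00 cm; Ȳ = 1801500.00/11700.00 = 153.97 cm.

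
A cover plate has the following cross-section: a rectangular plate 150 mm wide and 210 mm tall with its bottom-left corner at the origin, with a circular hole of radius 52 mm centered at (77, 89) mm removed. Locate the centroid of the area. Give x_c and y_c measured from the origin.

plate: A = 150 × 210 = 31500.00, centroid at (75.00, 105.00).
hole: A = −π·52² = -8494.87, centroid at (77.00, 89.00).
ΣA = 23005.13 mm²
ΣAx_c = (31500.00)(75.00) + (-8494.87)(77.00) = 1708395.28 mm³
ΣAy_c = (31500.00)(105.00) + (-8494.87)(89.00) = 2551456.88 mm³
x_c = 1708395.28 / 23005.13 = 74.26 mm
y_c = 2551456.88 / 23005.13 = 110.91 mm

x_c = 74.26 mm, y_c = 110.91 mm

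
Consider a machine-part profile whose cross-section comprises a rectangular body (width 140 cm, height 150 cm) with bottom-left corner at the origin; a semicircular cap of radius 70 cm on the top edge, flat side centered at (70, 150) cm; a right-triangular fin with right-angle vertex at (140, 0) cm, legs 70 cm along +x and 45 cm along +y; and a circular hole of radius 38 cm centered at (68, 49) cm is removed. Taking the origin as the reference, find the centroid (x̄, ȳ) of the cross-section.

rectangular body: A = 140 × 150 = 21000.00, centroid at (70.00, 75.00).
semicircular top: A = ½π·70² = 7696.90, centroid at (70.00, 179.71).
triangular fin: A = ½·70·45 = 1575.00, centroid at (163.33, 15.00).
hole: A = −π·38² = -4536.46, centroid at (68.00, 49.00).
ΣA = 25735.44 cm²
ΣAx̄ = (21000.00)(70.00) + (7696.90)(70.00) + (1575.00)(163.33) + (-4536.46)(68.00) = 1957553.87 cm³
ΣAȳ = (21000.00)(75.00) + (7696.90)(179.71) + (1575.00)(15.00) + (-4536.46)(49.00) = 2759540.44 cm³
x̄ = 1957553.87 / 25735.44 = 76.06 cm
ȳ = 2759540.44 / 25735.44 = 107.23 cm

x̄ = 76.06 cm, ȳ = 107.23 cm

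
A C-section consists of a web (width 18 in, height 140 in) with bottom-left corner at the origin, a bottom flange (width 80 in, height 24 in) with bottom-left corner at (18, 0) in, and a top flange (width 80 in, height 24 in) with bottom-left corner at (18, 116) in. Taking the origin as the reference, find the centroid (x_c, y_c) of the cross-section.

x_c = 38.58 in, y_c = 70.00 in

web: A = 18 × 140 = 2520.00, centroid at (9.00, 70.00).
bottom flange: A = 80 × 24 = 1920.00, centroid at (58.00, 12.00).
top flange: A = 80 × 24 = 1920.00, centroid at (58.00, 128.00).
ΣA = 6360.00 in²
ΣAx_c = (2520.00)(9.00) + (1920.00)(58.00) + (1920.00)(58.00) = 245400.00 in³
ΣAy_c = (2520.00)(70.00) + (1920.00)(12.00) + (1920.00)(128.00) = 445200.00 in³
x_c = 245400.00 / 6360.00 = 38.58 in
y_c = 445200.00 / 6360.00 = 70.00 in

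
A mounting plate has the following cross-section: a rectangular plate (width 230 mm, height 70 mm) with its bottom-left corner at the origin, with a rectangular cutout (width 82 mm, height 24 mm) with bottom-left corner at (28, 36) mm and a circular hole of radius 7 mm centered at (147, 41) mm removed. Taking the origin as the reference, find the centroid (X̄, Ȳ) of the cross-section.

X̄ = 121.12 mm, Ȳ = 33.10 mm

plate: A = 230 × 70 = 16100.00, centroid at (115.00, 35.00).
hole 1: A = −(82 × 24) = -1968.00, centroid at (69.00, 48.00).
hole 2: A = −π·7² = -153.94, centroid at (147.00, 41.00).
ΣA = 13978.06 mm², ΣAX̄ = 1693079.11 mm³, ΣAȲ = 462724.54 mm³.
X̄ = 1693079.11/13978.06 = 121.12 mm; Ȳ = 462724.54/13978.06 = 33.10 mm.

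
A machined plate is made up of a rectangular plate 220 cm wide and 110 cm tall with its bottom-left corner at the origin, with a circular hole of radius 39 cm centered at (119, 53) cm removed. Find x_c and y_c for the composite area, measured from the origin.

x_c = 107.79 cm, y_c = 55.49 cm

Part | A | x̄ᵢ | ȳᵢ | A·x̄ᵢ | A·ȳᵢ
plate | 24200.00 | 110.00 | 55.00 | 2662000.00 | 1331000.00
hole | -4778.36 | 119.00 | 53.00 | -568625.13 | -253253.21
Σ | 19421.64 |  |  | 2093374.87 | 1077746.79
x_c = 2093374.87 / 19421.64 = 107.79 cm
y_c = 1077746.79 / 19421.64 = 55.49 cm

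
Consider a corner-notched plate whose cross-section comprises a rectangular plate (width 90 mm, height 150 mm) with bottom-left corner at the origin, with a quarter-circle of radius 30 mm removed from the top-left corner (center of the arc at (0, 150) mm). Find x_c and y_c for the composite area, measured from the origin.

plate: A = 90 × 150 = 13500.00, centroid at (45.00, 75.00).
removed quarter-circle: A = −¼π·30² = -706.86, centroid at (12.73, 137.27).
ΣA = 12793.14 mm², ΣAx_c = 598500.00 mm³, ΣAy_c = 915471.25 mm³.
x_c = 598500.00/12793.14 = 46.78 mm; y_c = 915471.25/12793.14 = 71.56 mm.

x_c = 46.78 mm, y_c = 71.56 mm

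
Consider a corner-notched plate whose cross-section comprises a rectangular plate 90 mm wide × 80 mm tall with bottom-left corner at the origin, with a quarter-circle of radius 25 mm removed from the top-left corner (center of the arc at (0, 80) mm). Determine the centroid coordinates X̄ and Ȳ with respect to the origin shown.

Part | A | x̄ᵢ | ȳᵢ | A·x̄ᵢ | A·ȳᵢ
plate | 7200.00 | 45.00 | 40.00 | 324000.00 | 288000.00
removed quarter-circle | -490.87 | 10.61 | 69.39 | -5208.33 | -34061.57
Σ | 6709.13 |  |  | 318791.67 | 253938.43
X̄ = 318791.67 / 6709.13 = 47.52 mm
Ȳ = 253938.43 / 6709.13 = 37.85 mm

X̄ = 47.52 mm, Ȳ = 37.85 mm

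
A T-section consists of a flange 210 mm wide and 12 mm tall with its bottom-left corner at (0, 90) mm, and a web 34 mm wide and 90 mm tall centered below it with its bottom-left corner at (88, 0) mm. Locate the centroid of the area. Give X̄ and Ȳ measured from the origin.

X̄ = 105.00 mm, Ȳ = 68.03 mm

web: A = 34 × 90 = 3060.00, centroid at (105.00, 45.00).
flange: A = 210 × 12 = 2520.00, centroid at (105.00, 96.00).
ΣA = 5580.00 mm², ΣAX̄ = 585900.00 mm³, ΣAȲ = 379620.00 mm³.
X̄ = 585900.00/5580.00 = 105.00 mm; Ȳ = 379620.00/5580.00 = 68.03 mm.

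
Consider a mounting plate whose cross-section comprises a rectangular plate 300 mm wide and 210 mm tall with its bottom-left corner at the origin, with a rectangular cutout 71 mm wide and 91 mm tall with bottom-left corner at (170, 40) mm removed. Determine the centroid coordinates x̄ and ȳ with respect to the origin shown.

plate: A = 300 × 210 = 63000.00, centroid at (150.00, 105.00).
hole: A = −(71 × 91) = -6461.00, centroid at (205.50, 85.50).
ΣA = 56539.00 mm², ΣAx̄ = 8122264.50 mm³, ΣAȳ = 6062584.50 mm³.
x̄ = 8122264.50/56539.00 = 143.66 mm; ȳ = 6062584.50/56539.00 = 107.23 mm.

x̄ = 143.66 mm, ȳ = 107.23 mm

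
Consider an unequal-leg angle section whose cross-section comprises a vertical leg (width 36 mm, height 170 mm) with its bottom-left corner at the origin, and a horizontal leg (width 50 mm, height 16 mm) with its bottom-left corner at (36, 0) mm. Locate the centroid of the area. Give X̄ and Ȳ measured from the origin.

Part | A | x̄ᵢ | ȳᵢ | A·x̄ᵢ | A·ȳᵢ
vertical leg | 6120.00 | 18.00 | 85.00 | 110160.00 | 520200.00
horizontal leg | 800.00 | 61.00 | 8.00 | 48800.00 | 6400.00
Σ | 6920.00 |  |  | 158960.00 | 526600.00
X̄ = 158960.00 / 6920.00 = 22.97 mm
Ȳ = 526600.00 / 6920.00 = 76.10 mm

X̄ = 22.97 mm, Ȳ = 76.10 mm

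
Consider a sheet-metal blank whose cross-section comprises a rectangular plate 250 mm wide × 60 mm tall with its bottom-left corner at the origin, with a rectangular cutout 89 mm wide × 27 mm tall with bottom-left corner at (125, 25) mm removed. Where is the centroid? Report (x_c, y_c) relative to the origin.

x_c = 116.51 mm, y_c = 28.38 mm

plate: A = 250 × 60 = 15000.00, centroid at (125.00, 30.00).
hole: A = −(89 × 27) = -2403.00, centroid at (169.50, 38.50).
ΣA = 12597.00 mm², ΣAx_c = 1467691.50 mm³, ΣAy_c = 357484.50 mm³.
x_c = 1467691.50/12597.00 = 116.51 mm; y_c = 357484.50/12597.00 = 28.38 mm.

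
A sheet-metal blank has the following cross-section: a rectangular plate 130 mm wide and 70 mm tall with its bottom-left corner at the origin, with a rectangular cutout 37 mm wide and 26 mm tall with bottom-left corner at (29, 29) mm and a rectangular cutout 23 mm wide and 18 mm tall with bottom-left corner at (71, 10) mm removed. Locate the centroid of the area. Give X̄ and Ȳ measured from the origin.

Part | A | x̄ᵢ | ȳᵢ | A·x̄ᵢ | A·ȳᵢ
plate | 9100.00 | 65.00 | 35.00 | 591500.00 | 318500.00
hole 1 | -962.00 | 47.50 | 42.00 | -45695.00 | -40404.00
hole 2 | -414.00 | 82.50 | 19.00 | -34155.00 | -7866.00
Σ | 7724.00 |  |  | 511650.00 | 270230.00
X̄ = 511650.00 / 7724.00 = 66.24 mm
Ȳ = 270230.00 / 7724.00 = 34.99 mm

X̄ = 66.24 mm, Ȳ = 34.99 mm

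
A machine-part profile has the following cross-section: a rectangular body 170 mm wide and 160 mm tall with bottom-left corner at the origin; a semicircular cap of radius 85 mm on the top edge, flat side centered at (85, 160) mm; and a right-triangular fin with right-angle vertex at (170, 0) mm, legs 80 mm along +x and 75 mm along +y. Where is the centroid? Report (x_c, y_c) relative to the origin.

x_c = 93.06 mm, y_c = 107.73 mm

rectangular body: A = 170 × 160 = 27200.00, centroid at (85.00, 80.00).
semicircular top: A = ½π·85² = 11349.00, centroid at (85.00, 196.08).
triangular fin: A = ½·80·75 = 3000.00, centroid at (196.67, 25.00).
ΣA = 41549.00 mm², ΣAx_c = 3866665.29 mm³, ΣAy_c = 4476257.22 mm³.
x_c = 3866665.29/41549.00 = 93.06 mm; y_c = 4476257.22/41549.00 = 107.73 mm.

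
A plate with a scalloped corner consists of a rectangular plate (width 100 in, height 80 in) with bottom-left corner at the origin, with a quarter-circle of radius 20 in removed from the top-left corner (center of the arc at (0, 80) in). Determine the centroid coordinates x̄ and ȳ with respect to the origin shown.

plate: A = 100 × 80 = 8000.00, centroid at (50.00, 40.00).
removed quarter-circle: A = −¼π·20² = -314.16, centroid at (8.49, 71.51).
ΣA = 7685.84 in²
ΣAx̄ = (8000.00)(50.00) + (-314.16)(8.49) = 397333.33 in³
ΣAȳ = (8000.00)(40.00) + (-314.16)(71.51) = 297533.93 in³
x̄ = 397333.33 / 7685.84 = 51.70 in
ȳ = 297533.93 / 7685.84 = 38.71 in

x̄ = 51.70 in, ȳ = 38.71 in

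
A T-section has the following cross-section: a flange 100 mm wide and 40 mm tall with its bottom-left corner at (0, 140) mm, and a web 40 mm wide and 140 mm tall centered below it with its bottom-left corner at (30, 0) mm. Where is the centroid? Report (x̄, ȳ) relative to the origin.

x̄ = 50.00 mm, ȳ = 107.50 mm

web: A = 40 × 140 = 5600.00, centroid at (50.00, 70.00).
flange: A = 100 × 40 = 4000.00, centroid at (50.00, 160.00).
ΣA = 9600.00 mm², ΣAx̄ = 480000.00 mm³, ΣAȳ = 1032000.00 mm³.
x̄ = 480000.00/9600.00 = 50.00 mm; ȳ = 1032000.00/9600.00 = 107.50 mm.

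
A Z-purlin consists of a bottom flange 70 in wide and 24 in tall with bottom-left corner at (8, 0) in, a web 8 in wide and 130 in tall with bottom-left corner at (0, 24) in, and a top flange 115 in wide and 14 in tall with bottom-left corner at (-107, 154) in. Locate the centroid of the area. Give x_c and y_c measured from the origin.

x_c = -0.76 in, y_c = 85.90 in

Part | A | x̄ᵢ | ȳᵢ | A·x̄ᵢ | A·ȳᵢ
bottom flange | 1680.00 | 43.00 | 12.00 | 72240.00 | 20160.00
web | 1040.00 | 4.00 | 89.00 | 4160.00 | 92560.00
top flange | 1610.00 | -49.50 | 161.00 | -79695.00 | 259210.00
Σ | 4330.00 |  |  | -3295.00 | 371930.00
x_c = -3295.00 / 4330.00 = -0.76 in
y_c = 371930.00 / 4330.00 = 85.90 in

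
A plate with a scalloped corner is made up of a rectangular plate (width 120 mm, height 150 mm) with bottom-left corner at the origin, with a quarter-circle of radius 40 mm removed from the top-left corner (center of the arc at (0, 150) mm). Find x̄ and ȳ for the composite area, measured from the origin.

x̄ = 63.23 mm, ȳ = 70.65 mm

plate: A = 120 × 150 = 18000.00, centroid at (60.00, 75.00).
removed quarter-circle: A = −¼π·40² = -1256.64, centroid at (16.98, 133.02).
ΣA = 16743.36 mm², ΣAx̄ = 1058666.67 mm³, ΣAȳ = 1182837.77 mm³.
x̄ = 1058666.67/16743.36 = 63.23 mm; ȳ = 1182837.77/16743.36 = 70.65 mm.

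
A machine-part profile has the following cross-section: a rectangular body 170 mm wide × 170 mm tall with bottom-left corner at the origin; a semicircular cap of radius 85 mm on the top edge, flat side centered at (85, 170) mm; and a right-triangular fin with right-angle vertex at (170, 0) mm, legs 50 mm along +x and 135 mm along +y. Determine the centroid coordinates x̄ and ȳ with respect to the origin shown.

x̄ = 92.87 mm, ȳ = 113.40 mm

rectangular body: A = 170 × 170 = 28900.00, centroid at (85.00, 85.00).
semicircular top: A = ½π·85² = 11349.00, centroid at (85.00, 206.08).
triangular fin: A = ½·50·135 = 3375.00, centroid at (186.67, 45.00).
ΣA = 43624.00 mm²
ΣAx̄ = (28900.00)(85.00) + (11349.00)(85.00) + (3375.00)(186.67) = 4051165.29 mm³
ΣAȳ = (28900.00)(85.00) + (11349.00)(206.08) + (3375.00)(45.00) = 4947122.26 mm³
x̄ = 4051165.29 / 43624.00 = 92.87 mm
ȳ = 4947122.26 / 43624.00 = 113.40 mm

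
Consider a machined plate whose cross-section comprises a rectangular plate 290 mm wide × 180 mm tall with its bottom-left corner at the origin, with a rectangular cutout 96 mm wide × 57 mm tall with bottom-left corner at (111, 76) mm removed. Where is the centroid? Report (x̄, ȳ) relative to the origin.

Part | A | x̄ᵢ | ȳᵢ | A·x̄ᵢ | A·ȳᵢ
plate | 52200.00 | 145.00 | 90.00 | 7569000.00 | 4698000.00
hole | -5472.00 | 159.00 | 104.50 | -870048.00 | -571824.00
Σ | 46728.00 |  |  | 6698952.00 | 4126176.00
x̄ = 6698952.00 / 46728.00 = 143.36 mm
ȳ = 4126176.00 / 46728.00 = 88.30 mm

x̄ = 143.36 mm, ȳ = 88.30 mm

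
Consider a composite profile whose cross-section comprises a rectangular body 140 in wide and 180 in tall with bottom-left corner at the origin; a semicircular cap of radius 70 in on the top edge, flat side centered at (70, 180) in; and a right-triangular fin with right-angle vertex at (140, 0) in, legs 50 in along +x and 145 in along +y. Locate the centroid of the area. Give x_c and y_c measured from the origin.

rectangular body: A = 140 × 180 = 25200.00, centroid at (70.00, 90.00).
semicircular top: A = ½π·70² = 7696.90, centroid at (70.00, 209.71).
triangular fin: A = ½·50·145 = 3625.00, centroid at (156.67, 48.33).
ΣA = 36521.90 in², ΣAx_c = 2870699.81 in³, ΣAy_c = 4057317.36 in³.
x_c = 2870699.81/36521.90 = 78.60 in; y_c = 4057317.36/36521.90 = 111.09 in.

x_c = 78.60 in, y_c = 111.09 in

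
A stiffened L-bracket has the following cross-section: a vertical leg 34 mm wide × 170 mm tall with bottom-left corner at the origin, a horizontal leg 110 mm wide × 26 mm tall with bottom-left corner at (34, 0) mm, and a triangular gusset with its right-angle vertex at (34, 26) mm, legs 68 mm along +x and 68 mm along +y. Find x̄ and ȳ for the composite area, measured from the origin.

x̄ = 44.18 mm, ȳ = 58.53 mm

Part | A | x̄ᵢ | ȳᵢ | A·x̄ᵢ | A·ȳᵢ
vertical leg | 5780.00 | 17.00 | 85.00 | 98260.00 | 491300.00
horizontal leg | 2860.00 | 89.00 | 13.00 | 254540.00 | 37180.00
gusset | 2312.00 | 56.67 | 48.67 | 131013.33 | 112517.33
Σ | 10952.00 |  |  | 483813.33 | 640997.33
x̄ = 483813.33 / 10952.00 = 44.18 mm
ȳ = 640997.33 / 10952.00 = 58.53 mm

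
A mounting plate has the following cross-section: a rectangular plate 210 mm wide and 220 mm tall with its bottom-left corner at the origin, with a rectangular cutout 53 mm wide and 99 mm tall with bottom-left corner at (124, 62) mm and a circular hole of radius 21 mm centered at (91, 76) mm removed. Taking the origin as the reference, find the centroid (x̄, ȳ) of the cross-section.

x̄ = 99.46 mm, ȳ = 110.99 mm

plate: A = 210 × 220 = 46200.00, centroid at (105.00, 110.00).
hole 1: A = −(53 × 99) = -5247.00, centroid at (150.50, 111.50).
hole 2: A = −π·21² = -1385.44, centroid at (91.00, 76.00).
ΣA = 39567.56 mm², ΣAx̄ = 3935251.25 mm³, ΣAȳ = 4391665.88 mm³.
x̄ = 3935251.25/39567.56 = 99.46 mm; ȳ = 4391665.88/39567.56 = 110.99 mm.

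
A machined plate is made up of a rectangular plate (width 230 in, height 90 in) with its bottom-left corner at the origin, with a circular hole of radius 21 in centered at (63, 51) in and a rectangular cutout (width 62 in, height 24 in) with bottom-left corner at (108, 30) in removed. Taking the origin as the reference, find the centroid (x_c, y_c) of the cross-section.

x_c = 117.04 in, y_c = 44.78 in

plate: A = 230 × 90 = 20700.00, centroid at (115.00, 45.00).
hole 1: A = −π·21² = -1385.44, centroid at (63.00, 51.00).
hole 2: A = −(62 × 24) = -1488.00, centroid at (139.00, 42.00).
ΣA = 17826.56 in²
ΣAx_c = (20700.00)(115.00) + (-1385.44)(63.00) + (-1488.00)(139.00) = 2086385.13 in³
ΣAy_c = (20700.00)(45.00) + (-1385.44)(51.00) + (-1488.00)(42.00) = 798346.44 in³
x_c = 2086385.13 / 17826.56 = 117.04 in
y_c = 798346.44 / 17826.56 = 44.78 in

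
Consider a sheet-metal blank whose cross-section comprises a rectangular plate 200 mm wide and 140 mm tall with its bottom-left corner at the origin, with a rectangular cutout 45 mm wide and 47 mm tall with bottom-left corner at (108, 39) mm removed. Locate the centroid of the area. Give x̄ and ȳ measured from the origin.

plate: A = 200 × 140 = 28000.00, centroid at (100.00, 70.00).
hole: A = −(45 × 47) = -2115.00, centroid at (130.50, 62.50).
ΣA = 25885.00 mm²
ΣAx̄ = (28000.00)(100.00) + (-2115.00)(130.50) = 2523992.50 mm³
ΣAȳ = (28000.00)(70.00) + (-2115.00)(62.50) = 1827812.50 mm³
x̄ = 2523992.50 / 25885.00 = 97.51 mm
ȳ = 1827812.50 / 25885.00 = 70.61 mm

x̄ = 97.51 mm, ȳ = 70.61 mm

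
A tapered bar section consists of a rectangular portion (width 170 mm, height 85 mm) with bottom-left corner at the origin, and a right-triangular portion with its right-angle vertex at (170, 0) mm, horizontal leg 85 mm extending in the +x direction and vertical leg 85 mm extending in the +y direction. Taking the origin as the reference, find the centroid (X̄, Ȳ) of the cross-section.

rectangular portion: A = 170 × 85 = 14450.00, centroid at (85.00, 42.50).
triangular portion: A = ½·85·85 = 3612.50, centroid at (198.33, 28.33).
ΣA = 18062.50 mm², ΣAX̄ = 1944729.17 mm³, ΣAȲ = 716479.17 mm³.
X̄ = 1944729.17/18062.50 = 107.67 mm; Ȳ = 716479.17/18062.50 = 39.67 mm.

X̄ = 107.67 mm, Ȳ = 39.67 mm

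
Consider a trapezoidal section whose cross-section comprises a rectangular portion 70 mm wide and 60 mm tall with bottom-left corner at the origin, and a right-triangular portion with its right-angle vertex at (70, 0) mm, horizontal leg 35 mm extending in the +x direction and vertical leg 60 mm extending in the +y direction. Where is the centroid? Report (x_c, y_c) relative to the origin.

x_c = 44.33 mm, y_c = 28.00 mm

Part | A | x̄ᵢ | ȳᵢ | A·x̄ᵢ | A·ȳᵢ
rectangular portion | 4200.00 | 35.00 | 30.00 | 147000.00 | 126000.00
triangular portion | 1050.00 | 81.67 | 20.00 | 85750.00 | 21000.00
Σ | 5250.00 |  |  | 232750.00 | 147000.00
x_c = 232750.00 / 5250.00 = 44.33 mm
y_c = 147000.00 / 5250.00 = 28.00 mm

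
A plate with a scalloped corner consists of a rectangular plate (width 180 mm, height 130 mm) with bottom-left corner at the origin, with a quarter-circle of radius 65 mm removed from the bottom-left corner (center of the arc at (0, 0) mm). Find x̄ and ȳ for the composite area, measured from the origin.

x̄ = 100.31 mm, ȳ = 71.18 mm

Part | A | x̄ᵢ | ȳᵢ | A·x̄ᵢ | A·ȳᵢ
plate | 23400.00 | 90.00 | 65.00 | 2106000.00 | 1521000.00
removed quarter-circle | -3318.31 | 27.59 | 27.59 | -91541.67 | -91541.67
Σ | 20081.69 |  |  | 2014458.33 | 1429458.33
x̄ = 2014458.33 / 20081.69 = 100.31 mm
ȳ = 1429458.33 / 20081.69 = 71.18 mm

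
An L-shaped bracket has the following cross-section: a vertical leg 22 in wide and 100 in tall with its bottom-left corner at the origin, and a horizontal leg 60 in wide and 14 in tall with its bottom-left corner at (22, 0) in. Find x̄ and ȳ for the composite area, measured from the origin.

x̄ = 22.33 in, ȳ = 38.12 in

vertical leg: A = 22 × 100 = 2200.00, centroid at (11.00, 50.00).
horizontal leg: A = 60 × 14 = 840.00, centroid at (52.00, 7.00).
ΣA = 3040.00 in²
ΣAx̄ = (2200.00)(11.00) + (840.00)(52.00) = 67880.00 in³
ΣAȳ = (2200.00)(50.00) + (840.00)(7.00) = 115880.00 in³
x̄ = 67880.00 / 3040.00 = 22.33 in
ȳ = 115880.00 / 3040.00 = 38.12 in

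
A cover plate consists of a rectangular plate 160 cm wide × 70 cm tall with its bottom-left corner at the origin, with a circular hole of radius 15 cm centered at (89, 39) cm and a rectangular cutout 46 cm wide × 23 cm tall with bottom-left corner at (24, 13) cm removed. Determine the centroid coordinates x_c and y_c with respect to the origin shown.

plate: A = 160 × 70 = 11200.00, centroid at (80.00, 35.00).
hole 1: A = −π·15² = -706.86, centroid at (89.00, 39.00).
hole 2: A = −(46 × 23) = -1058.00, centroid at (47.00, 24.50).
ΣA = 9435.14 cm²
ΣAx_c = (11200.00)(80.00) + (-706.86)(89.00) + (-1058.00)(47.00) = 783363.61 cm³
ΣAy_c = (11200.00)(35.00) + (-706.86)(39.00) + (-1058.00)(24.50) = 338511.52 cm³
x_c = 783363.61 / 9435.14 = 83.03 cm
y_c = 338511.52 / 9435.14 = 35.88 cm

x_c = 83.03 cm, y_c = 35.88 cm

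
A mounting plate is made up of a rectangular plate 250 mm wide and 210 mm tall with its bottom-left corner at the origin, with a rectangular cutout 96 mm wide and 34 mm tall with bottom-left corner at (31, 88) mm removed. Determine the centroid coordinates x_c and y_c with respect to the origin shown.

Part | A | x̄ᵢ | ȳᵢ | A·x̄ᵢ | A·ȳᵢ
plate | 52500.00 | 125.00 | 105.00 | 6562500.00 | 5512500.00
hole | -3264.00 | 79.00 | 105.00 | -257856.00 | -342720.00
Σ | 49236.00 |  |  | 6304644.00 | 5169780.00
x_c = 6304644.00 / 49236.00 = 128.05 mm
y_c = 5169780.00 / 49236.00 = 105.00 mm

x_c = 128.05 mm, y_c = 105.00 mm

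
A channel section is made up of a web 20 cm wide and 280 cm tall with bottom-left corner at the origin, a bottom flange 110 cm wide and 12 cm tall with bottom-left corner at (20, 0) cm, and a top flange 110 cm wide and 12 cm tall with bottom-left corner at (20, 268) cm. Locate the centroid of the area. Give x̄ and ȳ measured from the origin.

x̄ = 30.83 cm, ȳ = 140.00 cm

Part | A | x̄ᵢ | ȳᵢ | A·x̄ᵢ | A·ȳᵢ
web | 5600.00 | 10.00 | 140.00 | 56000.00 | 784000.00
bottom flange | 1320.00 | 75.00 | 6.00 | 99000.00 | 7920.00
top flange | 1320.00 | 75.00 | 274.00 | 99000.00 | 361680.00
Σ | 8240.00 |  |  | 254000.00 | 1153600.00
x̄ = 254000.00 / 8240.00 = 30.83 cm
ȳ = 1153600.00 / 8240.00 = 140.00 cm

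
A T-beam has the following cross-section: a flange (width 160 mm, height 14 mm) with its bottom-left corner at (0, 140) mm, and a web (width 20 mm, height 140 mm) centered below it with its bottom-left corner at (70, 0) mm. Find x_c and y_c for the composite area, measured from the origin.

x_c = 80.00 mm, y_c = 104.22 mm

Part | A | x̄ᵢ | ȳᵢ | A·x̄ᵢ | A·ȳᵢ
web | 2800.00 | 80.00 | 70.00 | 224000.00 | 196000.00
flange | 2240.00 | 80.00 | 147.00 | 179200.00 | 329280.00
Σ | 5040.00 |  |  | 403200.00 | 525280.00
x_c = 403200.00 / 5040.00 = 80.00 mm
y_c = 525280.00 / 5040.00 = 104.22 mm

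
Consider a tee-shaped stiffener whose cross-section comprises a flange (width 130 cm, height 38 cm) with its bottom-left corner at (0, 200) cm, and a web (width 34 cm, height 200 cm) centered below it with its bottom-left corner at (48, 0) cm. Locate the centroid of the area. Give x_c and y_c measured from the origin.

web: A = 34 × 200 = 6800.00, centroid at (65.00, 100.00).
flange: A = 130 × 38 = 4940.00, centroid at (65.00, 219.00).
ΣA = 11740.00 cm², ΣAx_c = 763100.00 cm³, ΣAy_c = 1761860.00 cm³.
x_c = 763100.00/11740.00 = 65.00 cm; y_c = 1761860.00/11740.00 = 150.07 cm.

x_c = 65.00 cm, y_c = 150.07 cm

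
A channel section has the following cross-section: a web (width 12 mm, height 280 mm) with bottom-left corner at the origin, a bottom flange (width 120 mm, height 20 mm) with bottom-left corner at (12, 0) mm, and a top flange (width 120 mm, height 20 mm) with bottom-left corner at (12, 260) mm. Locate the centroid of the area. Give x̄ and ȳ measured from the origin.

web: A = 12 × 280 = 3360.00, centroid at (6.00, 140.00).
bottom flange: A = 120 × 20 = 2400.00, centroid at (72.00, 10.00).
top flange: A = 120 × 20 = 2400.00, centroid at (72.00, 270.00).
ΣA = 8160.00 mm²
ΣAx̄ = (3360.00)(6.00) + (2400.00)(72.00) + (2400.00)(72.00) = 365760.00 mm³
ΣAȳ = (3360.00)(140.00) + (2400.00)(10.00) + (2400.00)(270.00) = 1142400.00 mm³
x̄ = 365760.00 / 8160.00 = 44.82 mm
ȳ = 1142400.00 / 8160.00 = 140.00 mm

x̄ = 44.82 mm, ȳ = 140.00 mm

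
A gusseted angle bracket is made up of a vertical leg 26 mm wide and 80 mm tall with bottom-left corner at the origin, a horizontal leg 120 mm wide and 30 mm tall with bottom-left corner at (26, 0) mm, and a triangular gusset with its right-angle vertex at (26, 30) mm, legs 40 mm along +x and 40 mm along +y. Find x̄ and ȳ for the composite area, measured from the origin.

x̄ = 56.81 mm, ȳ = 26.52 mm

Part | A | x̄ᵢ | ȳᵢ | A·x̄ᵢ | A·ȳᵢ
vertical leg | 2080.00 | 13.00 | 40.00 | 27040.00 | 83200.00
horizontal leg | 3600.00 | 86.00 | 15.00 | 309600.00 | 54000.00
gusset | 800.00 | 39.33 | 43.33 | 31466.67 | 34666.67
Σ | 6480.00 |  |  | 368106.67 | 171866.67
x̄ = 368106.67 / 6480.00 = 56.81 mm
ȳ = 171866.67 / 6480.00 = 26.52 mm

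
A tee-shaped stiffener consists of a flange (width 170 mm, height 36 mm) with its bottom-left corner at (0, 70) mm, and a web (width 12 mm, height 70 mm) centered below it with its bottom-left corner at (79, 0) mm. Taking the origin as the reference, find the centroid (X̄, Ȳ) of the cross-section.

X̄ = 85.00 mm, Ȳ = 81.60 mm

web: A = 12 × 70 = 840.00, centroid at (85.00, 35.00).
flange: A = 170 × 36 = 6120.00, centroid at (85.00, 88.00).
ΣA = 6960.00 mm²
ΣAX̄ = (840.00)(85.00) + (6120.00)(85.00) = 591600.00 mm³
ΣAȲ = (840.00)(35.00) + (6120.00)(88.00) = 567960.00 mm³
X̄ = 591600.00 / 6960.00 = 85.00 mm
Ȳ = 567960.00 / 6960.00 = 81.60 mm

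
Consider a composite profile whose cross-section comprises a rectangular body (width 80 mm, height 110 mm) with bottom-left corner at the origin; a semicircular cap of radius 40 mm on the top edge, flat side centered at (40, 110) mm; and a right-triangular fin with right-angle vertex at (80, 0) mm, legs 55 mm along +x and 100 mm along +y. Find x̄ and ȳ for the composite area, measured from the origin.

rectangular body: A = 80 × 110 = 8800.00, centroid at (40.00, 55.00).
semicircular top: A = ½π·40² = 2513.27, centroid at (40.00, 126.98).
triangular fin: A = ½·55·100 = 2750.00, centroid at (98.33, 33.33).
ΣA = 14063.27 mm², ΣAx̄ = 722947.63 mm³, ΣAȳ = 894793.49 mm³.
x̄ = 722947.63/14063.27 = 51.41 mm; ȳ = 894793.49/14063.27 = 63.63 mm.

x̄ = 51.41 mm, ȳ = 63.63 mm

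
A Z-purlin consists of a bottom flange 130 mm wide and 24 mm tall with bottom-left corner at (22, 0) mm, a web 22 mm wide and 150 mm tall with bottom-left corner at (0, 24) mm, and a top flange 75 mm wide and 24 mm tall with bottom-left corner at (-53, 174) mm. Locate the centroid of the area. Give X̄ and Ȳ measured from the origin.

bottom flange: A = 130 × 24 = 3120.00, centroid at (87.00, 12.00).
web: A = 22 × 150 = 3300.00, centroid at (11.00, 99.00).
top flange: A = 75 × 24 = 1800.00, centroid at (-15.50, 186.00).
ΣA = 8220.00 mm²
ΣAX̄ = (3120.00)(87.00) + (3300.00)(11.00) + (1800.00)(-15.50) = 279840.00 mm³
ΣAȲ = (3120.00)(12.00) + (3300.00)(99.00) + (1800.00)(186.00) = 698940.00 mm³
X̄ = 279840.00 / 8220.00 = 34.04 mm
Ȳ = 698940.00 / 8220.00 = 85.03 mm

X̄ = 34.04 mm, Ȳ = 85.03 mm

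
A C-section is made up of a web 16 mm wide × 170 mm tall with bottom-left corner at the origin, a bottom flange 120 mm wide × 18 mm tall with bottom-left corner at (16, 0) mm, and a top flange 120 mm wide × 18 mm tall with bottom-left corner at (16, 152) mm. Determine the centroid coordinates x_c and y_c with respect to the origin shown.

x_c = 49.73 mm, y_c = 85.00 mm

web: A = 16 × 170 = 2720.00, centroid at (8.00, 85.00).
bottom flange: A = 120 × 18 = 2160.00, centroid at (76.00, 9.00).
top flange: A = 120 × 18 = 2160.00, centroid at (76.00, 161.00).
ΣA = 7040.00 mm²
ΣAx_c = (2720.00)(8.00) + (2160.00)(76.00) + (2160.00)(76.00) = 350080.00 mm³
ΣAy_c = (2720.00)(85.00) + (2160.00)(9.00) + (2160.00)(161.00) = 598400.00 mm³
x_c = 350080.00 / 7040.00 = 49.73 mm
y_c = 598400.00 / 7040.00 = 85.00 mm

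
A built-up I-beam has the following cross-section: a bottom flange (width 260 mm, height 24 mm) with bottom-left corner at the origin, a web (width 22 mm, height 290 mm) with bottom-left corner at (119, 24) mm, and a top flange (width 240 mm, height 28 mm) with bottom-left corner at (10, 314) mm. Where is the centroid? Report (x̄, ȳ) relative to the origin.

bottom flange: A = 260 × 24 = 6240.00, centroid at (130.00, 12.00).
web: A = 22 × 290 = 6380.00, centroid at (130.00, 169.00).
top flange: A = 240 × 28 = 6720.00, centroid at (130.00, 328.00).
ΣA = 19340.00 mm², ΣAx̄ = 2514200.00 mm³, ΣAȳ = 3357260.00 mm³.
x̄ = 2514200.00/19340.00 = 130.00 mm; ȳ = 3357260.00/19340.00 = 173.59 mm.

x̄ = 130.00 mm, ȳ = 173.59 mm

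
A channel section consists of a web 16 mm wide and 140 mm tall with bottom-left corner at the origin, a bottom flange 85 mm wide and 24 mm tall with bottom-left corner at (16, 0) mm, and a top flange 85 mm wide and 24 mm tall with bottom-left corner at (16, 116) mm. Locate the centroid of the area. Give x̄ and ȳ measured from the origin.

web: A = 16 × 140 = 2240.00, centroid at (8.00, 70.00).
bottom flange: A = 85 × 24 = 2040.00, centroid at (58.50, 12.00).
top flange: A = 85 × 24 = 2040.00, centroid at (58.50, 128.00).
ΣA = 6320.00 mm²
ΣAx̄ = (2240.00)(8.00) + (2040.00)(58.50) + (2040.00)(58.50) = 256600.00 mm³
ΣAȳ = (2240.00)(70.00) + (2040.00)(12.00) + (2040.00)(128.00) = 442400.00 mm³
x̄ = 256600.00 / 6320.00 = 40.60 mm
ȳ = 442400.00 / 6320.00 = 70.00 mm

x̄ = 40.60 mm, ȳ = 70.00 mm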